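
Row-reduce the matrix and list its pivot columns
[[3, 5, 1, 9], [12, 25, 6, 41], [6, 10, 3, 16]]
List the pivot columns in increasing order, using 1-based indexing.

1, 2, 3

R1 -> 1/3·R1
  [  1  5/3  1/3   3 ]
  [ 12   25    6  41 ]
  [  6   10    3  16 ]
R2 -> R2 − 12·R1
  [ 1  5/3  1/3   3 ]
  [ 0    5    2   5 ]
  [ 6   10    3  16 ]
R3 -> R3 − 6·R1
  [ 1  5/3  1/3   3 ]
  [ 0    5    2   5 ]
  [ 0    0    1  -2 ]
R2 -> 1/5·R2
  [ 1  5/3  1/3   3 ]
  [ 0    1  2/5   1 ]
  [ 0    0    1  -2 ]
R2 -> R2 − 2/5·R3
  [ 1  5/3  1/3    3 ]
  [ 0    1    0  9/5 ]
  [ 0    0    1   -2 ]
R1 -> R1 − 1/3·R3
  [ 1  5/3  0  11/3 ]
  [ 0    1  0   9/5 ]
  [ 0    0  1    -2 ]
R1 -> R1 − 5/3·R2
  [ 1  0  0  2/3 ]
  [ 0  1  0  9/5 ]
  [ 0  0  1   -2 ]
Pivot columns are the columns containing a leading 1.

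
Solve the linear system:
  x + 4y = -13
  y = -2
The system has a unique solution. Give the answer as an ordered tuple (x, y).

Form the augmented matrix and row-reduce:
  [ 1  4  |  -13 ]
  [ 0  1  |   -2 ]
R1 ← R1 − 4·R2
Reading off the last column: x = -5, y = -2.

(-5, -2)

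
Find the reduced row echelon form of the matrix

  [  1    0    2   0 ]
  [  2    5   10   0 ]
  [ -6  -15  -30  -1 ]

[[1, 0, 2, 0], [0, 1, 6/5, 0], [0, 0, 0, 1]]

R2 -> R2 − 2·R1
  [  1    0    2   0 ]
  [  0    5    6   0 ]
  [ -6  -15  -30  -1 ]
R3 -> R3 + 6·R1
  [ 1    0    2   0 ]
  [ 0    5    6   0 ]
  [ 0  -15  -18  -1 ]
R2 -> 1/5·R2
  [ 1    0    2   0 ]
  [ 0    1  6/5   0 ]
  [ 0  -15  -18  -1 ]
R3 -> R3 + 15·R2
  [ 1  0    2   0 ]
  [ 0  1  6/5   0 ]
  [ 0  0    0  -1 ]
R3 -> -1·R3
  [ 1  0    2  0 ]
  [ 0  1  6/5  0 ]
  [ 0  0    0  1 ]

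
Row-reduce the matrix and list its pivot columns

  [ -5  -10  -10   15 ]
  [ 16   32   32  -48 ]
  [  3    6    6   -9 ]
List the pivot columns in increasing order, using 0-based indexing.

R1 := -1/5·R1
  [  1   2   2   -3 ]
  [ 16  32  32  -48 ]
  [  3   6   6   -9 ]
R2 := R2 − 16·R1
  [ 1  2  2  -3 ]
  [ 0  0  0   0 ]
  [ 3  6  6  -9 ]
R3 := R3 − 3·R1
  [ 1  2  2  -3 ]
  [ 0  0  0   0 ]
  [ 0  0  0   0 ]
Pivot columns are the columns containing a leading 1.

0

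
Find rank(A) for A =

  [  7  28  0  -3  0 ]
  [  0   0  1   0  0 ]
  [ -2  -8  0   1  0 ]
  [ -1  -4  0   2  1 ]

R1 → 1/7·R1
  [  1   4  0  -3/7  0 ]
  [  0   0  1     0  0 ]
  [ -2  -8  0     1  0 ]
  [ -1  -4  0     2  1 ]
R3 → R3 + 2·R1
  [  1   4  0  -3/7  0 ]
  [  0   0  1     0  0 ]
  [  0   0  0   1/7  0 ]
  [ -1  -4  0     2  1 ]
R4 → R4 + R1
  [ 1  4  0  -3/7  0 ]
  [ 0  0  1     0  0 ]
  [ 0  0  0   1/7  0 ]
  [ 0  0  0  11/7  1 ]
R3 → 7·R3
  [ 1  4  0  -3/7  0 ]
  [ 0  0  1     0  0 ]
  [ 0  0  0     1  0 ]
  [ 0  0  0  11/7  1 ]
R4 → R4 − 11/7·R3
  [ 1  4  0  -3/7  0 ]
  [ 0  0  1     0  0 ]
  [ 0  0  0     1  0 ]
  [ 0  0  0     0  1 ]
R1 → R1 + 3/7·R3
  [ 1  4  0  0  0 ]
  [ 0  0  1  0  0 ]
  [ 0  0  0  1  0 ]
  [ 0  0  0  0  1 ]
The reduced form has 4 nonzero rows.

rank = 4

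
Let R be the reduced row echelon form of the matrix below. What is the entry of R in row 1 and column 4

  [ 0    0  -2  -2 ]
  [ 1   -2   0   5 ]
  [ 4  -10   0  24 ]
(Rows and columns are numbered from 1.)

r1 <-> r2
  [ 1   -2   0   5 ]
  [ 0    0  -2  -2 ]
  [ 4  -10   0  24 ]
r3 -> r3 − 4·r1
  [ 1  -2   0   5 ]
  [ 0   0  -2  -2 ]
  [ 0  -2   0   4 ]
r2 <-> r3
  [ 1  -2   0   5 ]
  [ 0  -2   0   4 ]
  [ 0   0  -2  -2 ]
r2 -> -1/2·r2
  [ 1  -2   0   5 ]
  [ 0   1   0  -2 ]
  [ 0   0  -2  -2 ]
r3 -> -1/2·r3
  [ 1  -2  0   5 ]
  [ 0   1  0  -2 ]
  [ 0   0  1   1 ]
r1 -> r1 + 2·r2
  [ 1  0  0   1 ]
  [ 0  1  0  -2 ]
  [ 0  0  1   1 ]

1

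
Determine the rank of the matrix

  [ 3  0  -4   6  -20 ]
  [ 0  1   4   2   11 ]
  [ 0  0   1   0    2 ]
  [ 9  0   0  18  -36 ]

rank = 3

Multiply ρ1 by 1/3.
  [ 1  0  -4/3   2  -20/3 ]
  [ 0  1     4   2     11 ]
  [ 0  0     1   0      2 ]
  [ 9  0     0  18    -36 ]
Subtract 9 times ρ1 from ρ4.
  [ 1  0  -4/3  2  -20/3 ]
  [ 0  1     4  2     11 ]
  [ 0  0     1  0      2 ]
  [ 0  0    12  0     24 ]
Subtract 12 times ρ3 from ρ4.
  [ 1  0  -4/3  2  -20/3 ]
  [ 0  1     4  2     11 ]
  [ 0  0     1  0      2 ]
  [ 0  0     0  0      0 ]
Subtract 4 times ρ3 from ρ2.
  [ 1  0  -4/3  2  -20/3 ]
  [ 0  1     0  2      3 ]
  [ 0  0     1  0      2 ]
  [ 0  0     0  0      0 ]
Add 4/3 times ρ3 to ρ1.
  [ 1  0  0  2  -4 ]
  [ 0  1  0  2   3 ]
  [ 0  0  1  0   2 ]
  [ 0  0  0  0   0 ]
The reduced form has 3 nonzero rows.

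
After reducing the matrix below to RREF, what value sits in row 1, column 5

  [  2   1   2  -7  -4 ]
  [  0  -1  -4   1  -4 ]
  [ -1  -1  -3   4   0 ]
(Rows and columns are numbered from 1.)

R1 := 1/2·R1
R3 := R3 + R1
R2 := -1·R2
R3 := R3 + 1/2·R2
R1 := R1 − 1/2·R2

-4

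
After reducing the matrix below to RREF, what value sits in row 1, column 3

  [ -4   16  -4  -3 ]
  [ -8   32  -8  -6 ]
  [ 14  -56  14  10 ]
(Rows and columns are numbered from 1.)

Multiply ρ1 by -1/4.
  [  1   -4   1  3/4 ]
  [ -8   32  -8   -6 ]
  [ 14  -56  14   10 ]
Add 8 times ρ1 to ρ2.
  [  1   -4   1  3/4 ]
  [  0    0   0    0 ]
  [ 14  -56  14   10 ]
Subtract 14 times ρ1 from ρ3.
  [ 1  -4  1   3/4 ]
  [ 0   0  0     0 ]
  [ 0   0  0  -1/2 ]
Swap ρ2 and ρ3.
  [ 1  -4  1   3/4 ]
  [ 0   0  0  -1/2 ]
  [ 0   0  0     0 ]
Multiply ρ2 by -2.
  [ 1  -4  1  3/4 ]
  [ 0   0  0    1 ]
  [ 0   0  0    0 ]
Subtract 3/4 times ρ2 from ρ1.
  [ 1  -4  1  0 ]
  [ 0   0  0  1 ]
  [ 0   0  0  0 ]

1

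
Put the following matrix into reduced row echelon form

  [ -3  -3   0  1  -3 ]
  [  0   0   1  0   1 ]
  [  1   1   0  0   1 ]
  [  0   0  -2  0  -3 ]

Multiply R1 by -1/3.
  [ 1  1   0  -1/3   1 ]
  [ 0  0   1     0   1 ]
  [ 1  1   0     0   1 ]
  [ 0  0  -2     0  -3 ]
Subtract R1 from R3.
  [ 1  1   0  -1/3   1 ]
  [ 0  0   1     0   1 ]
  [ 0  0   0   1/3   0 ]
  [ 0  0  -2     0  -3 ]
Add 2 times R2 to R4.
  [ 1  1  0  -1/3   1 ]
  [ 0  0  1     0   1 ]
  [ 0  0  0   1/3   0 ]
  [ 0  0  0     0  -1 ]
Multiply R3 by 3.
  [ 1  1  0  -1/3   1 ]
  [ 0  0  1     0   1 ]
  [ 0  0  0     1   0 ]
  [ 0  0  0     0  -1 ]
Multiply R4 by -1.
  [ 1  1  0  -1/3  1 ]
  [ 0  0  1     0  1 ]
  [ 0  0  0     1  0 ]
  [ 0  0  0     0  1 ]
Subtract R4 from R2.
  [ 1  1  0  -1/3  1 ]
  [ 0  0  1     0  0 ]
  [ 0  0  0     1  0 ]
  [ 0  0  0     0  1 ]
Subtract R4 from R1.
  [ 1  1  0  -1/3  0 ]
  [ 0  0  1     0  0 ]
  [ 0  0  0     1  0 ]
  [ 0  0  0     0  1 ]
Add 1/3 times R3 to R1.
  [ 1  1  0  0  0 ]
  [ 0  0  1  0  0 ]
  [ 0  0  0  1  0 ]
  [ 0  0  0  0  1 ]

[[1, 1, 0, 0, 0], [0, 0, 1, 0, 0], [0, 0, 0, 1, 0], [0, 0, 0, 0, 1]]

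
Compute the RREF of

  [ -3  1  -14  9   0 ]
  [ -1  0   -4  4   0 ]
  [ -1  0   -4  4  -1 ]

[[1, 0, 4, -4, 0], [0, 1, -2, -3, 0], [0, 0, 0, 0, 1]]

R1 := -1/3·R1
  [  1  -1/3  14/3  -3   0 ]
  [ -1     0    -4   4   0 ]
  [ -1     0    -4   4  -1 ]
R2 := R2 + R1
  [  1  -1/3  14/3  -3   0 ]
  [  0  -1/3   2/3   1   0 ]
  [ -1     0    -4   4  -1 ]
R3 := R3 + R1
  [ 1  -1/3  14/3  -3   0 ]
  [ 0  -1/3   2/3   1   0 ]
  [ 0  -1/3   2/3   1  -1 ]
R2 := -3·R2
  [ 1  -1/3  14/3  -3   0 ]
  [ 0     1    -2  -3   0 ]
  [ 0  -1/3   2/3   1  -1 ]
R3 := R3 + 1/3·R2
  [ 1  -1/3  14/3  -3   0 ]
  [ 0     1    -2  -3   0 ]
  [ 0     0     0   0  -1 ]
R3 := -1·R3
  [ 1  -1/3  14/3  -3  0 ]
  [ 0     1    -2  -3  0 ]
  [ 0     0     0   0  1 ]
R1 := R1 + 1/3·R2
  [ 1  0   4  -4  0 ]
  [ 0  1  -2  -3  0 ]
  [ 0  0   0   0  1 ]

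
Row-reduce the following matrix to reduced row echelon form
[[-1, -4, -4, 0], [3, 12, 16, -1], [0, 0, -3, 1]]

ρ1 := -1·ρ1
  [ 1   4   4   0 ]
  [ 3  12  16  -1 ]
  [ 0   0  -3   1 ]
ρ2 := ρ2 − 3·ρ1
  [ 1  4   4   0 ]
  [ 0  0   4  -1 ]
  [ 0  0  -3   1 ]
ρ2 := 1/4·ρ2
  [ 1  4   4     0 ]
  [ 0  0   1  -1/4 ]
  [ 0  0  -3     1 ]
ρ3 := ρ3 + 3·ρ2
  [ 1  4  4     0 ]
  [ 0  0  1  -1/4 ]
  [ 0  0  0   1/4 ]
ρ3 := 4·ρ3
  [ 1  4  4     0 ]
  [ 0  0  1  -1/4 ]
  [ 0  0  0     1 ]
ρ2 := ρ2 + 1/4·ρ3
  [ 1  4  4  0 ]
  [ 0  0  1  0 ]
  [ 0  0  0  1 ]
ρ1 := ρ1 − 4·ρ2
  [ 1  4  0  0 ]
  [ 0  0  1  0 ]
  [ 0  0  0  1 ]

[[1, 4, 0, 0], [0, 0, 1, 0], [0, 0, 0, 1]]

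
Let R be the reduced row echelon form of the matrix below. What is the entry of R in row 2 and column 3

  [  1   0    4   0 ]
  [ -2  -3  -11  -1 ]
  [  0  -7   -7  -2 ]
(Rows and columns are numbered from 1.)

1

r2 := r2 + 2·r1
  [ 1   0   4   0 ]
  [ 0  -3  -3  -1 ]
  [ 0  -7  -7  -2 ]
r2 := -1/3·r2
  [ 1   0   4    0 ]
  [ 0   1   1  1/3 ]
  [ 0  -7  -7   -2 ]
r3 := r3 + 7·r2
  [ 1  0  4    0 ]
  [ 0  1  1  1/3 ]
  [ 0  0  0  1/3 ]
r3 := 3·r3
  [ 1  0  4    0 ]
  [ 0  1  1  1/3 ]
  [ 0  0  0    1 ]
r2 := r2 − 1/3·r3
  [ 1  0  4  0 ]
  [ 0  1  1  0 ]
  [ 0  0  0  1 ]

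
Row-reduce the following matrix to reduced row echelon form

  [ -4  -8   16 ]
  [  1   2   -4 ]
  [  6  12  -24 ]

R1 -> -1/4·R1
  [ 1   2   -4 ]
  [ 1   2   -4 ]
  [ 6  12  -24 ]
R2 -> R2 − R1
  [ 1   2   -4 ]
  [ 0   0    0 ]
  [ 6  12  -24 ]
R3 -> R3 − 6·R1
  [ 1  2  -4 ]
  [ 0  0   0 ]
  [ 0  0   0 ]

[[1, 2, -4], [0, 0, 0], [0, 0, 0]]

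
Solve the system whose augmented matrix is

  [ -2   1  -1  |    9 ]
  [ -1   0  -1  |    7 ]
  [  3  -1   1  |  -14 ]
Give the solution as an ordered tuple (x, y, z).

(-5, -3, -2)

Multiply R1 by -1/2.
Add R1 to R2.
Subtract 3 times R1 from R3.
Multiply R2 by -2.
Subtract 1/2 times R2 from R3.
Multiply R3 by -1.
Subtract R3 from R2.
Subtract 1/2 times R3 from R1.
Add 1/2 times R2 to R1.
Reading off the last column: x = -5, y = -3, z = -2.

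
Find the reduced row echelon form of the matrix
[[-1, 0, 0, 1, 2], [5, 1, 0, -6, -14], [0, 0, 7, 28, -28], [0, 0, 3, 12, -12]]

[[1, 0, 0, -1, -2], [0, 1, 0, -1, -4], [0, 0, 1, 4, -4], [0, 0, 0, 0, 0]]

r1 ← -1·r1
  [ 1  0  0  -1   -2 ]
  [ 5  1  0  -6  -14 ]
  [ 0  0  7  28  -28 ]
  [ 0  0  3  12  -12 ]
r2 ← r2 − 5·r1
  [ 1  0  0  -1   -2 ]
  [ 0  1  0  -1   -4 ]
  [ 0  0  7  28  -28 ]
  [ 0  0  3  12  -12 ]
r3 ← 1/7·r3
  [ 1  0  0  -1   -2 ]
  [ 0  1  0  -1   -4 ]
  [ 0  0  1   4   -4 ]
  [ 0  0  3  12  -12 ]
r4 ← r4 − 3·r3
  [ 1  0  0  -1  -2 ]
  [ 0  1  0  -1  -4 ]
  [ 0  0  1   4  -4 ]
  [ 0  0  0   0   0 ]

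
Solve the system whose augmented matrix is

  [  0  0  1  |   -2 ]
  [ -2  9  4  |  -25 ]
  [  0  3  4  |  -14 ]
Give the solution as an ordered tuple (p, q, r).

(-1/2, -2, -2)

r1 ↔ r2
r1 -> -1/2·r1
r2 ↔ r3
r2 -> 1/3·r2
r2 -> r2 − 4/3·r3
r1 -> r1 + 2·r3
r1 -> r1 + 9/2·r2
Reading off the last column: p = -1/2, q = -2, r = -2.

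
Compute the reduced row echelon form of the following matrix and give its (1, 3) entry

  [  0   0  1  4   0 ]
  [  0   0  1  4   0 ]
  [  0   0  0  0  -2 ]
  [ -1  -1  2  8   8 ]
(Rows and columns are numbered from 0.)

ρ1 <-> ρ4
  [ -1  -1  2  8   8 ]
  [  0   0  1  4   0 ]
  [  0   0  0  0  -2 ]
  [  0   0  1  4   0 ]
ρ1 := -1·ρ1
  [ 1  1  -2  -8  -8 ]
  [ 0  0   1   4   0 ]
  [ 0  0   0   0  -2 ]
  [ 0  0   1   4   0 ]
ρ4 := ρ4 − ρ2
  [ 1  1  -2  -8  -8 ]
  [ 0  0   1   4   0 ]
  [ 0  0   0   0  -2 ]
  [ 0  0   0   0   0 ]
ρ3 := -1/2·ρ3
  [ 1  1  -2  -8  -8 ]
  [ 0  0   1   4   0 ]
  [ 0  0   0   0   1 ]
  [ 0  0   0   0   0 ]
ρ1 := ρ1 + 8·ρ3
  [ 1  1  -2  -8  0 ]
  [ 0  0   1   4  0 ]
  [ 0  0   0   0  1 ]
  [ 0  0   0   0  0 ]
ρ1 := ρ1 + 2·ρ2
  [ 1  1  0  0  0 ]
  [ 0  0  1  4  0 ]
  [ 0  0  0  0  1 ]
  [ 0  0  0  0  0 ]

4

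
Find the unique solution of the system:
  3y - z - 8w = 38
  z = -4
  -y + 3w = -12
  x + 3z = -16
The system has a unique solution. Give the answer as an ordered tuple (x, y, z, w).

(-4, 6, -4, -2)

Form the augmented matrix and row-reduce:
  [ 0   3  -1  -8  |   38 ]
  [ 0   0   1   0  |   -4 ]
  [ 0  -1   0   3  |  -12 ]
  [ 1   0   3   0  |  -16 ]
r1 ↔ r4
r2 ↔ r3
r2 -> -1·r2
r4 -> r4 − 3·r2
r4 -> r4 + r3
r2 -> r2 + 3·r4
r1 -> r1 − 3·r3
Reading off the last column: x = -4, y = 6, z = -4, w = -2.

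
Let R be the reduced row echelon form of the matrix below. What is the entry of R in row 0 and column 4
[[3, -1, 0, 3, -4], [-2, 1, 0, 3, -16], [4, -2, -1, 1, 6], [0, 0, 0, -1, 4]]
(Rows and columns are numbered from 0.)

R1 := 1/3·R1
  [  1  -1/3   0   1  -4/3 ]
  [ -2     1   0   3   -16 ]
  [  4    -2  -1   1     6 ]
  [  0     0   0  -1     4 ]
R2 := R2 + 2·R1
  [ 1  -1/3   0   1   -4/3 ]
  [ 0   1/3   0   5  -56/3 ]
  [ 4    -2  -1   1      6 ]
  [ 0     0   0  -1      4 ]
R3 := R3 − 4·R1
  [ 1  -1/3   0   1   -4/3 ]
  [ 0   1/3   0   5  -56/3 ]
  [ 0  -2/3  -1  -3   34/3 ]
  [ 0     0   0  -1      4 ]
R2 := 3·R2
  [ 1  -1/3   0   1  -4/3 ]
  [ 0     1   0  15   -56 ]
  [ 0  -2/3  -1  -3  34/3 ]
  [ 0     0   0  -1     4 ]
R3 := R3 + 2/3·R2
  [ 1  -1/3   0   1  -4/3 ]
  [ 0     1   0  15   -56 ]
  [ 0     0  -1   7   -26 ]
  [ 0     0   0  -1     4 ]
R3 := -1·R3
  [ 1  -1/3  0   1  -4/3 ]
  [ 0     1  0  15   -56 ]
  [ 0     0  1  -7    26 ]
  [ 0     0  0  -1     4 ]
R4 := -1·R4
  [ 1  -1/3  0   1  -4/3 ]
  [ 0     1  0  15   -56 ]
  [ 0     0  1  -7    26 ]
  [ 0     0  0   1    -4 ]
R3 := R3 + 7·R4
  [ 1  -1/3  0   1  -4/3 ]
  [ 0     1  0  15   -56 ]
  [ 0     0  1   0    -2 ]
  [ 0     0  0   1    -4 ]
R2 := R2 − 15·R4
  [ 1  -1/3  0  1  -4/3 ]
  [ 0     1  0  0     4 ]
  [ 0     0  1  0    -2 ]
  [ 0     0  0  1    -4 ]
R1 := R1 − R4
  [ 1  -1/3  0  0  8/3 ]
  [ 0     1  0  0    4 ]
  [ 0     0  1  0   -2 ]
  [ 0     0  0  1   -4 ]
R1 := R1 + 1/3·R2
  [ 1  0  0  0   4 ]
  [ 0  1  0  0   4 ]
  [ 0  0  1  0  -2 ]
  [ 0  0  0  1  -4 ]

4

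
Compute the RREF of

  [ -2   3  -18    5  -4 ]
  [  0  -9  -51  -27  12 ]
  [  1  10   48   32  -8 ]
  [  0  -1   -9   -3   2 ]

[[1, 0, 0, 2, 0], [0, 1, 0, 3, 0], [0, 0, 1, 0, 0], [0, 0, 0, 0, 1]]

r1 -> -1/2·r1
  [ 1  -3/2    9  -5/2   2 ]
  [ 0    -9  -51   -27  12 ]
  [ 1    10   48    32  -8 ]
  [ 0    -1   -9    -3   2 ]
r3 -> r3 − r1
  [ 1  -3/2    9  -5/2    2 ]
  [ 0    -9  -51   -27   12 ]
  [ 0  23/2   39  69/2  -10 ]
  [ 0    -1   -9    -3    2 ]
r2 -> -1/9·r2
  [ 1  -3/2     9  -5/2     2 ]
  [ 0     1  17/3     3  -4/3 ]
  [ 0  23/2    39  69/2   -10 ]
  [ 0    -1    -9    -3     2 ]
r3 -> r3 − 23/2·r2
  [ 1  -3/2       9  -5/2     2 ]
  [ 0     1    17/3     3  -4/3 ]
  [ 0     0  -157/6     0  16/3 ]
  [ 0    -1      -9    -3     2 ]
r4 -> r4 + r2
  [ 1  -3/2       9  -5/2     2 ]
  [ 0     1    17/3     3  -4/3 ]
  [ 0     0  -157/6     0  16/3 ]
  [ 0     0   -10/3     0   2/3 ]
r3 -> -6/157·r3
  [ 1  -3/2      9  -5/2        2 ]
  [ 0     1   17/3     3     -4/3 ]
  [ 0     0      1     0  -32/157 ]
  [ 0     0  -10/3     0      2/3 ]
r4 -> r4 + 10/3·r3
  [ 1  -3/2     9  -5/2        2 ]
  [ 0     1  17/3     3     -4/3 ]
  [ 0     0     1     0  -32/157 ]
  [ 0     0     0     0   -2/157 ]
r4 -> -157/2·r4
  [ 1  -3/2     9  -5/2        2 ]
  [ 0     1  17/3     3     -4/3 ]
  [ 0     0     1     0  -32/157 ]
  [ 0     0     0     0        1 ]
r3 -> r3 + 32/157·r4
  [ 1  -3/2     9  -5/2     2 ]
  [ 0     1  17/3     3  -4/3 ]
  [ 0     0     1     0     0 ]
  [ 0     0     0     0     1 ]
r2 -> r2 + 4/3·r4
  [ 1  -3/2     9  -5/2  2 ]
  [ 0     1  17/3     3  0 ]
  [ 0     0     1     0  0 ]
  [ 0     0     0     0  1 ]
r1 -> r1 − 2·r4
  [ 1  -3/2     9  -5/2  0 ]
  [ 0     1  17/3     3  0 ]
  [ 0     0     1     0  0 ]
  [ 0     0     0     0  1 ]
r2 -> r2 − 17/3·r3
  [ 1  -3/2  9  -5/2  0 ]
  [ 0     1  0     3  0 ]
  [ 0     0  1     0  0 ]
  [ 0     0  0     0  1 ]
r1 -> r1 − 9·r3
  [ 1  -3/2  0  -5/2  0 ]
  [ 0     1  0     3  0 ]
  [ 0     0  1     0  0 ]
  [ 0     0  0     0  1 ]
r1 -> r1 + 3/2·r2
  [ 1  0  0  2  0 ]
  [ 0  1  0  3  0 ]
  [ 0  0  1  0  0 ]
  [ 0  0  0  0  1 ]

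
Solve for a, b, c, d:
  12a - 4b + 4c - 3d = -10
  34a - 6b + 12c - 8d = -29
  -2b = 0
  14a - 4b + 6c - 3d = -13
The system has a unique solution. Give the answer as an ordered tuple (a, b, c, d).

Form the augmented matrix and row-reduce:
  [ 12  -4   4  -3  |  -10 ]
  [ 34  -6  12  -8  |  -29 ]
  [  0  -2   0   0  |    0 ]
  [ 14  -4   6  -3  |  -13 ]
r1 := 1/12·r1
r2 := r2 − 34·r1
r4 := r4 − 14·r1
r2 := 3/16·r2
r3 := r3 + 2·r2
r4 := r4 − 2/3·r2
r3 := 4·r3
r4 := r4 − 5/4·r3
r4 := -2·r4
r3 := r3 − 3/4·r4
r2 := r2 − 3/32·r4
r1 := r1 + 1/4·r4
r2 := r2 − 1/8·r3
r1 := r1 − 1/3·r3
r1 := r1 + 1/3·r2
Reading off the last column: a = -1/2, b = 0, c = -1, d = 0.

(-1/2, 0, -1, 0)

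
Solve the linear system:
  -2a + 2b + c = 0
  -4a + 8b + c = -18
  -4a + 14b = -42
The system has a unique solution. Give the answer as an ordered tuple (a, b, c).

(0, -3, 6)

Form the augmented matrix and row-reduce:
  [ -2   2  1  |    0 ]
  [ -4   8  1  |  -18 ]
  [ -4  14  0  |  -42 ]
Multiply r1 by -1/2.
  [  1  -1  -1/2  |    0 ]
  [ -4   8     1  |  -18 ]
  [ -4  14     0  |  -42 ]
Add 4 times r1 to r2.
  [  1  -1  -1/2  |    0 ]
  [  0   4    -1  |  -18 ]
  [ -4  14     0  |  -42 ]
Add 4 times r1 to r3.
  [ 1  -1  -1/2  |    0 ]
  [ 0   4    -1  |  -18 ]
  [ 0  10    -2  |  -42 ]
Multiply r2 by 1/4.
  [ 1  -1  -1/2  |     0 ]
  [ 0   1  -1/4  |  -9/2 ]
  [ 0  10    -2  |   -42 ]
Subtract 10 times r2 from r3.
  [ 1  -1  -1/2  |     0 ]
  [ 0   1  -1/4  |  -9/2 ]
  [ 0   0   1/2  |     3 ]
Multiply r3 by 2.
  [ 1  -1  -1/2  |     0 ]
  [ 0   1  -1/4  |  -9/2 ]
  [ 0   0     1  |     6 ]
Add 1/4 times r3 to r2.
  [ 1  -1  -1/2  |   0 ]
  [ 0   1     0  |  -3 ]
  [ 0   0     1  |   6 ]
Add 1/2 times r3 to r1.
  [ 1  -1  0  |   3 ]
  [ 0   1  0  |  -3 ]
  [ 0   0  1  |   6 ]
Add r2 to r1.
  [ 1  0  0  |   0 ]
  [ 0  1  0  |  -3 ]
  [ 0  0  1  |   6 ]
Reading off the last column: a = 0, b = -3, c = 6.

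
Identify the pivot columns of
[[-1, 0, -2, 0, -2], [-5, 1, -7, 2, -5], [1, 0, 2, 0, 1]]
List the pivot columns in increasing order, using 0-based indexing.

0, 1, 4

R1 := -1·R1
  [  1  0   2  0   2 ]
  [ -5  1  -7  2  -5 ]
  [  1  0   2  0   1 ]
R2 := R2 + 5·R1
  [ 1  0  2  0  2 ]
  [ 0  1  3  2  5 ]
  [ 1  0  2  0  1 ]
R3 := R3 − R1
  [ 1  0  2  0   2 ]
  [ 0  1  3  2   5 ]
  [ 0  0  0  0  -1 ]
R3 := -1·R3
  [ 1  0  2  0  2 ]
  [ 0  1  3  2  5 ]
  [ 0  0  0  0  1 ]
R2 := R2 − 5·R3
  [ 1  0  2  0  2 ]
  [ 0  1  3  2  0 ]
  [ 0  0  0  0  1 ]
R1 := R1 − 2·R3
  [ 1  0  2  0  0 ]
  [ 0  1  3  2  0 ]
  [ 0  0  0  0  1 ]
Pivot columns are the columns containing a leading 1.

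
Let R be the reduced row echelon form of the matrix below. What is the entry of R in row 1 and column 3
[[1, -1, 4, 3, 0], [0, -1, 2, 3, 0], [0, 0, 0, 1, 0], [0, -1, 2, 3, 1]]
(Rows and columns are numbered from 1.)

r2 ← -1·r2
  [ 1  -1   4   3  0 ]
  [ 0   1  -2  -3  0 ]
  [ 0   0   0   1  0 ]
  [ 0  -1   2   3  1 ]
r4 ← r4 + r2
  [ 1  -1   4   3  0 ]
  [ 0   1  -2  -3  0 ]
  [ 0   0   0   1  0 ]
  [ 0   0   0   0  1 ]
r2 ← r2 + 3·r3
  [ 1  -1   4  3  0 ]
  [ 0   1  -2  0  0 ]
  [ 0   0   0  1  0 ]
  [ 0   0   0  0  1 ]
r1 ← r1 − 3·r3
  [ 1  -1   4  0  0 ]
  [ 0   1  -2  0  0 ]
  [ 0   0   0  1  0 ]
  [ 0   0   0  0  1 ]
r1 ← r1 + r2
  [ 1  0   2  0  0 ]
  [ 0  1  -2  0  0 ]
  [ 0  0   0  1  0 ]
  [ 0  0   0  0  1 ]

2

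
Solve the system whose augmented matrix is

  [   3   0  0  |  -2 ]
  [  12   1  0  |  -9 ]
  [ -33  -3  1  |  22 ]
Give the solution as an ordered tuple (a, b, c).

R1 ← 1/3·R1
R2 ← R2 − 12·R1
R3 ← R3 + 33·R1
R3 ← R3 + 3·R2
Reading off the last column: a = -2/3, b = -1, c = -3.

(-2/3, -1, -3)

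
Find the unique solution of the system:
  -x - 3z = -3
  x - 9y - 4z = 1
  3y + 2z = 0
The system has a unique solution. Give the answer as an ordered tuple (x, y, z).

(-3, -4/3, 2)

Form the augmented matrix and row-reduce:
  [ -1   0  -3  |  -3 ]
  [  1  -9  -4  |   1 ]
  [  0   3   2  |   0 ]
ρ1 → -1·ρ1
ρ2 → ρ2 − ρ1
ρ2 → -1/9·ρ2
ρ3 → ρ3 − 3·ρ2
ρ3 → -3·ρ3
ρ2 → ρ2 − 7/9·ρ3
ρ1 → ρ1 − 3·ρ3
Reading off the last column: x = -3, y = -4/3, z = 2.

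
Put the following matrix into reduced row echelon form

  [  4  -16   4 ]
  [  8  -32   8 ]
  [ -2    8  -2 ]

Multiply ρ1 by 1/4.
  [  1   -4   1 ]
  [  8  -32   8 ]
  [ -2    8  -2 ]
Subtract 8 times ρ1 from ρ2.
  [  1  -4   1 ]
  [  0   0   0 ]
  [ -2   8  -2 ]
Add 2 times ρ1 to ρ3.
  [ 1  -4  1 ]
  [ 0   0  0 ]
  [ 0   0  0 ]

[[1, -4, 1], [0, 0, 0], [0, 0, 0]]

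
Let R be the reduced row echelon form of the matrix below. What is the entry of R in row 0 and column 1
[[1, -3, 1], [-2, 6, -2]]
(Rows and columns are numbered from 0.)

R2 := R2 + 2·R1
  [ 1  -3  1 ]
  [ 0   0  0 ]

-3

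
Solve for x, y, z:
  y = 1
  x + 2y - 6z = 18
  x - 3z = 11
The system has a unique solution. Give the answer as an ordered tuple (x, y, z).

Form the augmented matrix and row-reduce:
  [ 0  1   0  |   1 ]
  [ 1  2  -6  |  18 ]
  [ 1  0  -3  |  11 ]
r1 <=> r2
r3 ← r3 − r1
r3 ← r3 + 2·r2
r3 ← 1/3·r3
r1 ← r1 + 6·r3
r1 ← r1 − 2·r2
Reading off the last column: x = 6, y = 1, z = -5/3.

(6, 1, -5/3)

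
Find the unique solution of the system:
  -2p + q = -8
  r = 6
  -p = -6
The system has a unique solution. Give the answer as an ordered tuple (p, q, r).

(6, 4, 6)

Form the augmented matrix and row-reduce:
  [ -2  1  0  |  -8 ]
  [  0  0  1  |   6 ]
  [ -1  0  0  |  -6 ]
ρ1 → -1/2·ρ1
  [  1  -1/2  0  |   4 ]
  [  0     0  1  |   6 ]
  [ -1     0  0  |  -6 ]
ρ3 → ρ3 + ρ1
  [ 1  -1/2  0  |   4 ]
  [ 0     0  1  |   6 ]
  [ 0  -1/2  0  |  -2 ]
ρ2 <-> ρ3
  [ 1  -1/2  0  |   4 ]
  [ 0  -1/2  0  |  -2 ]
  [ 0     0  1  |   6 ]
ρ2 → -2·ρ2
  [ 1  -1/2  0  |  4 ]
  [ 0     1  0  |  4 ]
  [ 0     0  1  |  6 ]
ρ1 → ρ1 + 1/2·ρ2
  [ 1  0  0  |  6 ]
  [ 0  1  0  |  4 ]
  [ 0  0  1  |  6 ]
Reading off the last column: p = 6, q = 4, r = 6.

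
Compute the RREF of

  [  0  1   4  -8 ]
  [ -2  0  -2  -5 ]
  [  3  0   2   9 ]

ρ1 <=> ρ2
ρ1 := -1/2·ρ1
ρ3 := ρ3 − 3·ρ1
ρ3 := -1·ρ3
ρ2 := ρ2 − 4·ρ3
ρ1 := ρ1 − ρ3

[[1, 0, 0, 4], [0, 1, 0, -2], [0, 0, 1, -3/2]]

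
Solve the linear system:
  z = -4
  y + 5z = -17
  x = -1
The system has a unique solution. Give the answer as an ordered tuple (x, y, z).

Form the augmented matrix and row-reduce:
  [ 0  0  1  |   -4 ]
  [ 0  1  5  |  -17 ]
  [ 1  0  0  |   -1 ]
r1 <-> r3
  [ 1  0  0  |   -1 ]
  [ 0  1  5  |  -17 ]
  [ 0  0  1  |   -4 ]
r2 := r2 − 5·r3
  [ 1  0  0  |  -1 ]
  [ 0  1  0  |   3 ]
  [ 0  0  1  |  -4 ]
Reading off the last column: x = -1, y = 3, z = -4.

(-1, 3, -4)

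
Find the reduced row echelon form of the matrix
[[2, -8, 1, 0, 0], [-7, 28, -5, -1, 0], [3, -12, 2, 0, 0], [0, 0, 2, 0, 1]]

ρ1 → 1/2·ρ1
  [  1   -4  1/2   0  0 ]
  [ -7   28   -5  -1  0 ]
  [  3  -12    2   0  0 ]
  [  0    0    2   0  1 ]
ρ2 → ρ2 + 7·ρ1
  [ 1   -4   1/2   0  0 ]
  [ 0    0  -3/2  -1  0 ]
  [ 3  -12     2   0  0 ]
  [ 0    0     2   0  1 ]
ρ3 → ρ3 − 3·ρ1
  [ 1  -4   1/2   0  0 ]
  [ 0   0  -3/2  -1  0 ]
  [ 0   0   1/2   0  0 ]
  [ 0   0     2   0  1 ]
ρ2 → -2/3·ρ2
  [ 1  -4  1/2    0  0 ]
  [ 0   0    1  2/3  0 ]
  [ 0   0  1/2    0  0 ]
  [ 0   0    2    0  1 ]
ρ3 → ρ3 − 1/2·ρ2
  [ 1  -4  1/2     0  0 ]
  [ 0   0    1   2/3  0 ]
  [ 0   0    0  -1/3  0 ]
  [ 0   0    2     0  1 ]
ρ4 → ρ4 − 2·ρ2
  [ 1  -4  1/2     0  0 ]
  [ 0   0    1   2/3  0 ]
  [ 0   0    0  -1/3  0 ]
  [ 0   0    0  -4/3  1 ]
ρ3 → -3·ρ3
  [ 1  -4  1/2     0  0 ]
  [ 0   0    1   2/3  0 ]
  [ 0   0    0     1  0 ]
  [ 0   0    0  -4/3  1 ]
ρ4 → ρ4 + 4/3·ρ3
  [ 1  -4  1/2    0  0 ]
  [ 0   0    1  2/3  0 ]
  [ 0   0    0    1  0 ]
  [ 0   0    0    0  1 ]
ρ2 → ρ2 − 2/3·ρ3
  [ 1  -4  1/2  0  0 ]
  [ 0   0    1  0  0 ]
  [ 0   0    0  1  0 ]
  [ 0   0    0  0  1 ]
ρ1 → ρ1 − 1/2·ρ2
  [ 1  -4  0  0  0 ]
  [ 0   0  1  0  0 ]
  [ 0   0  0  1  0 ]
  [ 0   0  0  0  1 ]

[[1, -4, 0, 0, 0], [0, 0, 1, 0, 0], [0, 0, 0, 1, 0], [0, 0, 0, 0, 1]]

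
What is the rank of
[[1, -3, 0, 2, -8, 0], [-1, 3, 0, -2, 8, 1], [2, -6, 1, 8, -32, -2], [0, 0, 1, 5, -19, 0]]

rank = 4

Add R1 to R2.
  [ 1  -3  0  2   -8   0 ]
  [ 0   0  0  0    0   1 ]
  [ 2  -6  1  8  -32  -2 ]
  [ 0   0  1  5  -19   0 ]
Subtract 2 times R1 from R3.
  [ 1  -3  0  2   -8   0 ]
  [ 0   0  0  0    0   1 ]
  [ 0   0  1  4  -16  -2 ]
  [ 0   0  1  5  -19   0 ]
Swap R2 and R3.
  [ 1  -3  0  2   -8   0 ]
  [ 0   0  1  4  -16  -2 ]
  [ 0   0  0  0    0   1 ]
  [ 0   0  1  5  -19   0 ]
Subtract R2 from R4.
  [ 1  -3  0  2   -8   0 ]
  [ 0   0  1  4  -16  -2 ]
  [ 0   0  0  0    0   1 ]
  [ 0   0  0  1   -3   2 ]
Swap R3 and R4.
  [ 1  -3  0  2   -8   0 ]
  [ 0   0  1  4  -16  -2 ]
  [ 0   0  0  1   -3   2 ]
  [ 0   0  0  0    0   1 ]
Subtract 2 times R4 from R3.
  [ 1  -3  0  2   -8   0 ]
  [ 0   0  1  4  -16  -2 ]
  [ 0   0  0  1   -3   0 ]
  [ 0   0  0  0    0   1 ]
Add 2 times R4 to R2.
  [ 1  -3  0  2   -8  0 ]
  [ 0   0  1  4  -16  0 ]
  [ 0   0  0  1   -3  0 ]
  [ 0   0  0  0    0  1 ]
Subtract 4 times R3 from R2.
  [ 1  -3  0  2  -8  0 ]
  [ 0   0  1  0  -4  0 ]
  [ 0   0  0  1  -3  0 ]
  [ 0   0  0  0   0  1 ]
Subtract 2 times R3 from R1.
  [ 1  -3  0  0  -2  0 ]
  [ 0   0  1  0  -4  0 ]
  [ 0   0  0  1  -3  0 ]
  [ 0   0  0  0   0  1 ]
The reduced form has 4 nonzero rows.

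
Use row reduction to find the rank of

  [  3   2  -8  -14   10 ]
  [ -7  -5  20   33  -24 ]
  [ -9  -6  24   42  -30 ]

R1 -> 1/3·R1
  [  1  2/3  -8/3  -14/3  10/3 ]
  [ -7   -5    20     33   -24 ]
  [ -9   -6    24     42   -30 ]
R2 -> R2 + 7·R1
  [  1   2/3  -8/3  -14/3  10/3 ]
  [  0  -1/3   4/3    1/3  -2/3 ]
  [ -9    -6    24     42   -30 ]
R3 -> R3 + 9·R1
  [ 1   2/3  -8/3  -14/3  10/3 ]
  [ 0  -1/3   4/3    1/3  -2/3 ]
  [ 0     0     0      0     0 ]
R2 -> -3·R2
  [ 1  2/3  -8/3  -14/3  10/3 ]
  [ 0    1    -4     -1     2 ]
  [ 0    0     0      0     0 ]
R1 -> R1 − 2/3·R2
  [ 1  0   0  -4  2 ]
  [ 0  1  -4  -1  2 ]
  [ 0  0   0   0  0 ]
The reduced form has 2 nonzero rows.

rank = 2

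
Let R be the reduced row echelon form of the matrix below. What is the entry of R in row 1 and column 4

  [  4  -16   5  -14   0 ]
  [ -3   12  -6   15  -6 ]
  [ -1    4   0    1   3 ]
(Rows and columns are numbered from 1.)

R1 := 1/4·R1
R2 := R2 + 3·R1
R3 := R3 + R1
R2 := -4/9·R2
R3 := R3 − 5/4·R2
R3 := -3·R3
R2 := R2 − 8/3·R3
R1 := R1 − 5/4·R2

-1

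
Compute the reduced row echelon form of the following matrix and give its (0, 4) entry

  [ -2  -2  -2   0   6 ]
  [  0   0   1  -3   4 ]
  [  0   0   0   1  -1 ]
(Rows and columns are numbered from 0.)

-4

Multiply R1 by -1/2.
Add 3 times R3 to R2.
Subtract R2 from R1.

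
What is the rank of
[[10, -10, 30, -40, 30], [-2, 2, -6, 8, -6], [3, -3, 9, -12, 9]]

ρ1 -> 1/10·ρ1
  [  1  -1   3   -4   3 ]
  [ -2   2  -6    8  -6 ]
  [  3  -3   9  -12   9 ]
ρ2 -> ρ2 + 2·ρ1
  [ 1  -1  3   -4  3 ]
  [ 0   0  0    0  0 ]
  [ 3  -3  9  -12  9 ]
ρ3 -> ρ3 − 3·ρ1
  [ 1  -1  3  -4  3 ]
  [ 0   0  0   0  0 ]
  [ 0   0  0   0  0 ]
The reduced form has 1 nonzero row.

rank = 1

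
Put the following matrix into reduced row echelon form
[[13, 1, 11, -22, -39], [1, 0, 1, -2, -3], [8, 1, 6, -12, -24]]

R1 ← 1/13·R1
  [ 1  1/13  11/13  -22/13   -3 ]
  [ 1     0      1      -2   -3 ]
  [ 8     1      6     -12  -24 ]
R2 ← R2 − R1
  [ 1   1/13  11/13  -22/13   -3 ]
  [ 0  -1/13   2/13   -4/13    0 ]
  [ 8      1      6     -12  -24 ]
R3 ← R3 − 8·R1
  [ 1   1/13   11/13  -22/13  -3 ]
  [ 0  -1/13    2/13   -4/13   0 ]
  [ 0   5/13  -10/13   20/13   0 ]
R2 ← -13·R2
  [ 1  1/13   11/13  -22/13  -3 ]
  [ 0     1      -2       4   0 ]
  [ 0  5/13  -10/13   20/13   0 ]
R3 ← R3 − 5/13·R2
  [ 1  1/13  11/13  -22/13  -3 ]
  [ 0     1     -2       4   0 ]
  [ 0     0      0       0   0 ]
R1 ← R1 − 1/13·R2
  [ 1  0   1  -2  -3 ]
  [ 0  1  -2   4   0 ]
  [ 0  0   0   0   0 ]

[[1, 0, 1, -2, -3], [0, 1, -2, 4, 0], [0, 0, 0, 0, 0]]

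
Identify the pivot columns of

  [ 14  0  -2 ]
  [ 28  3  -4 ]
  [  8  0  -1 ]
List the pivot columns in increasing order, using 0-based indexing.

0, 1, 2

r1 := 1/14·r1
  [  1  0  -1/7 ]
  [ 28  3    -4 ]
  [  8  0    -1 ]
r2 := r2 − 28·r1
  [ 1  0  -1/7 ]
  [ 0  3     0 ]
  [ 8  0    -1 ]
r3 := r3 − 8·r1
  [ 1  0  -1/7 ]
  [ 0  3     0 ]
  [ 0  0   1/7 ]
r2 := 1/3·r2
  [ 1  0  -1/7 ]
  [ 0  1     0 ]
  [ 0  0   1/7 ]
r3 := 7·r3
  [ 1  0  -1/7 ]
  [ 0  1     0 ]
  [ 0  0     1 ]
r1 := r1 + 1/7·r3
  [ 1  0  0 ]
  [ 0  1  0 ]
  [ 0  0  1 ]
Pivot columns are the columns containing a leading 1.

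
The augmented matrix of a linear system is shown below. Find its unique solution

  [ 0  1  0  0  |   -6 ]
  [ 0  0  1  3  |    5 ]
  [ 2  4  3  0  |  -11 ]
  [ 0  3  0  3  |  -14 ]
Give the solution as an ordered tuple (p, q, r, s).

(5, -6, 1, 4/3)

r1 <-> r3
  [ 2  4  3  0  |  -11 ]
  [ 0  0  1  3  |    5 ]
  [ 0  1  0  0  |   -6 ]
  [ 0  3  0  3  |  -14 ]
r1 := 1/2·r1
  [ 1  2  3/2  0  |  -11/2 ]
  [ 0  0    1  3  |      5 ]
  [ 0  1    0  0  |     -6 ]
  [ 0  3    0  3  |    -14 ]
r2 <-> r3
  [ 1  2  3/2  0  |  -11/2 ]
  [ 0  1    0  0  |     -6 ]
  [ 0  0    1  3  |      5 ]
  [ 0  3    0  3  |    -14 ]
r4 := r4 − 3·r2
  [ 1  2  3/2  0  |  -11/2 ]
  [ 0  1    0  0  |     -6 ]
  [ 0  0    1  3  |      5 ]
  [ 0  0    0  3  |      4 ]
r4 := 1/3·r4
  [ 1  2  3/2  0  |  -11/2 ]
  [ 0  1    0  0  |     -6 ]
  [ 0  0    1  3  |      5 ]
  [ 0  0    0  1  |    4/3 ]
r3 := r3 − 3·r4
  [ 1  2  3/2  0  |  -11/2 ]
  [ 0  1    0  0  |     -6 ]
  [ 0  0    1  0  |      1 ]
  [ 0  0    0  1  |    4/3 ]
r1 := r1 − 3/2·r3
  [ 1  2  0  0  |   -7 ]
  [ 0  1  0  0  |   -6 ]
  [ 0  0  1  0  |    1 ]
  [ 0  0  0  1  |  4/3 ]
r1 := r1 − 2·r2
  [ 1  0  0  0  |    5 ]
  [ 0  1  0  0  |   -6 ]
  [ 0  0  1  0  |    1 ]
  [ 0  0  0  1  |  4/3 ]
Reading off the last column: p = 5, q = -6, r = 1, s = 4/3.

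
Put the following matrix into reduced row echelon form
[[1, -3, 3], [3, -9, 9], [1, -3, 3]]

[[1, -3, 3], [0, 0, 0], [0, 0, 0]]

r2 := r2 − 3·r1
  [ 1  -3  3 ]
  [ 0   0  0 ]
  [ 1  -3  3 ]
r3 := r3 − r1
  [ 1  -3  3 ]
  [ 0   0  0 ]
  [ 0   0  0 ]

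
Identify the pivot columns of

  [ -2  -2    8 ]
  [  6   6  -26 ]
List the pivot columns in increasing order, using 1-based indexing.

1, 3

Multiply ρ1 by -1/2.
  [ 1  1   -4 ]
  [ 6  6  -26 ]
Subtract 6 times ρ1 from ρ2.
  [ 1  1  -4 ]
  [ 0  0  -2 ]
Multiply ρ2 by -1/2.
  [ 1  1  -4 ]
  [ 0  0   1 ]
Add 4 times ρ2 to ρ1.
  [ 1  1  0 ]
  [ 0  0  1 ]
Pivot columns are the columns containing a leading 1.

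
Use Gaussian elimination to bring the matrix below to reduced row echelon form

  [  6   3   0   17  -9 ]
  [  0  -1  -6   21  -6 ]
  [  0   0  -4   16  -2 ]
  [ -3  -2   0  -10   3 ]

[[1, 0, 0, 4/3, -3], [0, 1, 0, 3, 3], [0, 0, 1, -4, 1/2], [0, 0, 0, 0, 0]]

R1 → 1/6·R1
  [  1  1/2   0  17/6  -3/2 ]
  [  0   -1  -6    21    -6 ]
  [  0    0  -4    16    -2 ]
  [ -3   -2   0   -10     3 ]
R4 → R4 + 3·R1
  [ 1   1/2   0  17/6  -3/2 ]
  [ 0    -1  -6    21    -6 ]
  [ 0     0  -4    16    -2 ]
  [ 0  -1/2   0  -3/2  -3/2 ]
R2 → -1·R2
  [ 1   1/2   0  17/6  -3/2 ]
  [ 0     1   6   -21     6 ]
  [ 0     0  -4    16    -2 ]
  [ 0  -1/2   0  -3/2  -3/2 ]
R4 → R4 + 1/2·R2
  [ 1  1/2   0  17/6  -3/2 ]
  [ 0    1   6   -21     6 ]
  [ 0    0  -4    16    -2 ]
  [ 0    0   3   -12   3/2 ]
R3 → -1/4·R3
  [ 1  1/2  0  17/6  -3/2 ]
  [ 0    1  6   -21     6 ]
  [ 0    0  1    -4   1/2 ]
  [ 0    0  3   -12   3/2 ]
R4 → R4 − 3·R3
  [ 1  1/2  0  17/6  -3/2 ]
  [ 0    1  6   -21     6 ]
  [ 0    0  1    -4   1/2 ]
  [ 0    0  0     0     0 ]
R2 → R2 − 6·R3
  [ 1  1/2  0  17/6  -3/2 ]
  [ 0    1  0     3     3 ]
  [ 0    0  1    -4   1/2 ]
  [ 0    0  0     0     0 ]
R1 → R1 − 1/2·R2
  [ 1  0  0  4/3   -3 ]
  [ 0  1  0    3    3 ]
  [ 0  0  1   -4  1/2 ]
  [ 0  0  0    0    0 ]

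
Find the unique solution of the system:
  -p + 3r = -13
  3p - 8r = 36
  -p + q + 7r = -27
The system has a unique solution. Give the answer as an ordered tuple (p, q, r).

(4, -2, -3)

Form the augmented matrix and row-reduce:
  [ -1  0   3  |  -13 ]
  [  3  0  -8  |   36 ]
  [ -1  1   7  |  -27 ]
R1 -> -1·R1
  [  1  0  -3  |   13 ]
  [  3  0  -8  |   36 ]
  [ -1  1   7  |  -27 ]
R2 -> R2 − 3·R1
  [  1  0  -3  |   13 ]
  [  0  0   1  |   -3 ]
  [ -1  1   7  |  -27 ]
R3 -> R3 + R1
  [ 1  0  -3  |   13 ]
  [ 0  0   1  |   -3 ]
  [ 0  1   4  |  -14 ]
R2 <-> R3
  [ 1  0  -3  |   13 ]
  [ 0  1   4  |  -14 ]
  [ 0  0   1  |   -3 ]
R2 -> R2 − 4·R3
  [ 1  0  -3  |  13 ]
  [ 0  1   0  |  -2 ]
  [ 0  0   1  |  -3 ]
R1 -> R1 + 3·R3
  [ 1  0  0  |   4 ]
  [ 0  1  0  |  -2 ]
  [ 0  0  1  |  -3 ]
Reading off the last column: p = 4, q = -2, r = -3.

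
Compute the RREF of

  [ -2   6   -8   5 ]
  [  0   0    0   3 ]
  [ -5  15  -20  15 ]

[[1, -3, 4, 0], [0, 0, 0, 1], [0, 0, 0, 0]]

R1 → -1/2·R1
  [  1  -3    4  -5/2 ]
  [  0   0    0     3 ]
  [ -5  15  -20    15 ]
R3 → R3 + 5·R1
  [ 1  -3  4  -5/2 ]
  [ 0   0  0     3 ]
  [ 0   0  0   5/2 ]
R2 → 1/3·R2
  [ 1  -3  4  -5/2 ]
  [ 0   0  0     1 ]
  [ 0   0  0   5/2 ]
R3 → R3 − 5/2·R2
  [ 1  -3  4  -5/2 ]
  [ 0   0  0     1 ]
  [ 0   0  0     0 ]
R1 → R1 + 5/2·R2
  [ 1  -3  4  0 ]
  [ 0   0  0  1 ]
  [ 0   0  0  0 ]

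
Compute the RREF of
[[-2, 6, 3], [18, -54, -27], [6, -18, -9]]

ρ1 -> -1/2·ρ1
ρ2 -> ρ2 − 18·ρ1
ρ3 -> ρ3 − 6·ρ1

[[1, -3, -3/2], [0, 0, 0], [0, 0, 0]]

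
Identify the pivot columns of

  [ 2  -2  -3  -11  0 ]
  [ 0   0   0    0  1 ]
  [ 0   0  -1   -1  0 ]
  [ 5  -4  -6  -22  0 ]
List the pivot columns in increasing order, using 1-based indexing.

1, 2, 3, 5

r1 -> 1/2·r1
  [ 1  -1  -3/2  -11/2  0 ]
  [ 0   0     0      0  1 ]
  [ 0   0    -1     -1  0 ]
  [ 5  -4    -6    -22  0 ]
r4 -> r4 − 5·r1
  [ 1  -1  -3/2  -11/2  0 ]
  [ 0   0     0      0  1 ]
  [ 0   0    -1     -1  0 ]
  [ 0   1   3/2   11/2  0 ]
r2 ↔ r4
  [ 1  -1  -3/2  -11/2  0 ]
  [ 0   1   3/2   11/2  0 ]
  [ 0   0    -1     -1  0 ]
  [ 0   0     0      0  1 ]
r3 -> -1·r3
  [ 1  -1  -3/2  -11/2  0 ]
  [ 0   1   3/2   11/2  0 ]
  [ 0   0     1      1  0 ]
  [ 0   0     0      0  1 ]
r2 -> r2 − 3/2·r3
  [ 1  -1  -3/2  -11/2  0 ]
  [ 0   1     0      4  0 ]
  [ 0   0     1      1  0 ]
  [ 0   0     0      0  1 ]
r1 -> r1 + 3/2·r3
  [ 1  -1  0  -4  0 ]
  [ 0   1  0   4  0 ]
  [ 0   0  1   1  0 ]
  [ 0   0  0   0  1 ]
r1 -> r1 + r2
  [ 1  0  0  0  0 ]
  [ 0  1  0  4  0 ]
  [ 0  0  1  1  0 ]
  [ 0  0  0  0  1 ]
Pivot columns are the columns containing a leading 1.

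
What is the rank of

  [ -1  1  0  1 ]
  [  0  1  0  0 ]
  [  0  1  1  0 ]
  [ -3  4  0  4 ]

rank = 4

R1 := -1·R1
R4 := R4 + 3·R1
R3 := R3 − R2
R4 := R4 − R2
R1 := R1 + R4
R1 := R1 + R2
The reduced form has 4 nonzero rows.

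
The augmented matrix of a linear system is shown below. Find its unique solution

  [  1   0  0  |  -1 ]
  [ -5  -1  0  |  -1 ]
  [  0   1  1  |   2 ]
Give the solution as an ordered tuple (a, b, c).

R2 → R2 + 5·R1
  [ 1   0  0  |  -1 ]
  [ 0  -1  0  |  -6 ]
  [ 0   1  1  |   2 ]
R2 → -1·R2
  [ 1  0  0  |  -1 ]
  [ 0  1  0  |   6 ]
  [ 0  1  1  |   2 ]
R3 → R3 − R2
  [ 1  0  0  |  -1 ]
  [ 0  1  0  |   6 ]
  [ 0  0  1  |  -4 ]
Reading off the last column: a = -1, b = 6, c = -4.

(-1, 6, -4)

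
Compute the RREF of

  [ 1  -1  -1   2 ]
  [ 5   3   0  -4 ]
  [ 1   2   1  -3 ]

[[1, 0, 0, 1], [0, 1, 0, -3], [0, 0, 1, 2]]

r2 → r2 − 5·r1
  [ 1  -1  -1    2 ]
  [ 0   8   5  -14 ]
  [ 1   2   1   -3 ]
r3 → r3 − r1
  [ 1  -1  -1    2 ]
  [ 0   8   5  -14 ]
  [ 0   3   2   -5 ]
r2 → 1/8·r2
  [ 1  -1   -1     2 ]
  [ 0   1  5/8  -7/4 ]
  [ 0   3    2    -5 ]
r3 → r3 − 3·r2
  [ 1  -1   -1     2 ]
  [ 0   1  5/8  -7/4 ]
  [ 0   0  1/8   1/4 ]
r3 → 8·r3
  [ 1  -1   -1     2 ]
  [ 0   1  5/8  -7/4 ]
  [ 0   0    1     2 ]
r2 → r2 − 5/8·r3
  [ 1  -1  -1   2 ]
  [ 0   1   0  -3 ]
  [ 0   0   1   2 ]
r1 → r1 + r3
  [ 1  -1  0   4 ]
  [ 0   1  0  -3 ]
  [ 0   0  1   2 ]
r1 → r1 + r2
  [ 1  0  0   1 ]
  [ 0  1  0  -3 ]
  [ 0  0  1   2 ]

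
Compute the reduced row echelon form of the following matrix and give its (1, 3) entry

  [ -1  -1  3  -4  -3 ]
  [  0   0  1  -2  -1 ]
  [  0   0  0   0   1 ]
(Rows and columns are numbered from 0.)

R1 ← -1·R1
  [ 1  1  -3   4   3 ]
  [ 0  0   1  -2  -1 ]
  [ 0  0   0   0   1 ]
R2 ← R2 + R3
  [ 1  1  -3   4  3 ]
  [ 0  0   1  -2  0 ]
  [ 0  0   0   0  1 ]
R1 ← R1 − 3·R3
  [ 1  1  -3   4  0 ]
  [ 0  0   1  -2  0 ]
  [ 0  0   0   0  1 ]
R1 ← R1 + 3·R2
  [ 1  1  0  -2  0 ]
  [ 0  0  1  -2  0 ]
  [ 0  0  0   0  1 ]

-2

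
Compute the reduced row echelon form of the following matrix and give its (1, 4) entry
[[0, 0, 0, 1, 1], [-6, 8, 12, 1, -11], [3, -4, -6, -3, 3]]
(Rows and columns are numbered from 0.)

R1 <-> R2
  [ -6   8  12   1  -11 ]
  [  0   0   0   1    1 ]
  [  3  -4  -6  -3    3 ]
R1 := -1/6·R1
  [ 1  -4/3  -2  -1/6  11/6 ]
  [ 0     0   0     1     1 ]
  [ 3    -4  -6    -3     3 ]
R3 := R3 − 3·R1
  [ 1  -4/3  -2  -1/6  11/6 ]
  [ 0     0   0     1     1 ]
  [ 0     0   0  -5/2  -5/2 ]
R3 := R3 + 5/2·R2
  [ 1  -4/3  -2  -1/6  11/6 ]
  [ 0     0   0     1     1 ]
  [ 0     0   0     0     0 ]
R1 := R1 + 1/6·R2
  [ 1  -4/3  -2  0  2 ]
  [ 0     0   0  1  1 ]
  [ 0     0   0  0  0 ]

1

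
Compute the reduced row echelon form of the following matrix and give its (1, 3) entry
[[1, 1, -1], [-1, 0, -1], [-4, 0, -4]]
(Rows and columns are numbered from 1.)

1

R2 := R2 + R1
  [  1  1  -1 ]
  [  0  1  -2 ]
  [ -4  0  -4 ]
R3 := R3 + 4·R1
  [ 1  1  -1 ]
  [ 0  1  -2 ]
  [ 0  4  -8 ]
R3 := R3 − 4·R2
  [ 1  1  -1 ]
  [ 0  1  -2 ]
  [ 0  0   0 ]
R1 := R1 − R2
  [ 1  0   1 ]
  [ 0  1  -2 ]
  [ 0  0   0 ]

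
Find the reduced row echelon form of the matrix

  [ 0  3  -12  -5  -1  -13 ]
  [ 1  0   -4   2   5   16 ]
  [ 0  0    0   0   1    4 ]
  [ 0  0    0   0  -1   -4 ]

[[1, 0, -4, 2, 0, -4], [0, 1, -4, -5/3, 0, -3], [0, 0, 0, 0, 1, 4], [0, 0, 0, 0, 0, 0]]

R1 ↔ R2
R2 ← 1/3·R2
R4 ← R4 + R3
R2 ← R2 + 1/3·R3
R1 ← R1 − 5·R3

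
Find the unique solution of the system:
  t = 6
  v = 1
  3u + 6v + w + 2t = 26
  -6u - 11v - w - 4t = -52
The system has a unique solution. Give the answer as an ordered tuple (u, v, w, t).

Form the augmented matrix and row-reduce:
  [  0    0   0   1  |    6 ]
  [  0    1   0   0  |    1 ]
  [  3    6   1   2  |   26 ]
  [ -6  -11  -1  -4  |  -52 ]
R1 ↔ R3
  [  3    6   1   2  |   26 ]
  [  0    1   0   0  |    1 ]
  [  0    0   0   1  |    6 ]
  [ -6  -11  -1  -4  |  -52 ]
R1 → 1/3·R1
  [  1    2  1/3  2/3  |  26/3 ]
  [  0    1    0    0  |     1 ]
  [  0    0    0    1  |     6 ]
  [ -6  -11   -1   -4  |   -52 ]
R4 → R4 + 6·R1
  [ 1  2  1/3  2/3  |  26/3 ]
  [ 0  1    0    0  |     1 ]
  [ 0  0    0    1  |     6 ]
  [ 0  1    1    0  |     0 ]
R4 → R4 − R2
  [ 1  2  1/3  2/3  |  26/3 ]
  [ 0  1    0    0  |     1 ]
  [ 0  0    0    1  |     6 ]
  [ 0  0    1    0  |    -1 ]
R3 ↔ R4
  [ 1  2  1/3  2/3  |  26/3 ]
  [ 0  1    0    0  |     1 ]
  [ 0  0    1    0  |    -1 ]
  [ 0  0    0    1  |     6 ]
R1 → R1 − 2/3·R4
  [ 1  2  1/3  0  |  14/3 ]
  [ 0  1    0  0  |     1 ]
  [ 0  0    1  0  |    -1 ]
  [ 0  0    0  1  |     6 ]
R1 → R1 − 1/3·R3
  [ 1  2  0  0  |   5 ]
  [ 0  1  0  0  |   1 ]
  [ 0  0  1  0  |  -1 ]
  [ 0  0  0  1  |   6 ]
R1 → R1 − 2·R2
  [ 1  0  0  0  |   3 ]
  [ 0  1  0  0  |   1 ]
  [ 0  0  1  0  |  -1 ]
  [ 0  0  0  1  |   6 ]
Reading off the last column: u = 3, v = 1, w = -1, t = 6.

(3, 1, -1, 6)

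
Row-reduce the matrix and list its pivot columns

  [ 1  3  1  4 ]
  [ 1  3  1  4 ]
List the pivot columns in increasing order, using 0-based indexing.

r2 → r2 − r1
Pivot columns are the columns containing a leading 1.

0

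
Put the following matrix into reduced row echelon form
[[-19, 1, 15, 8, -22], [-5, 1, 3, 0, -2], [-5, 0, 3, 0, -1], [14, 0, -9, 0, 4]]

R1 := -1/19·R1
R2 := R2 + 5·R1
R3 := R3 + 5·R1
R4 := R4 − 14·R1
R2 := 19/14·R2
R3 := R3 + 5/19·R2
R4 := R4 − 14/19·R2
R3 := -7/9·R3
R4 := R4 − 3·R3
R4 := 3/4·R4
R3 := R3 − 20/9·R4
R2 := R2 + 20/7·R4
R1 := R1 + 8/19·R4
R2 := R2 + 9/7·R3
R1 := R1 + 15/19·R3
R1 := R1 + 1/19·R2

[[1, 0, 0, 0, -1], [0, 1, 0, 0, -1], [0, 0, 1, 0, -2], [0, 0, 0, 1, -5/4]]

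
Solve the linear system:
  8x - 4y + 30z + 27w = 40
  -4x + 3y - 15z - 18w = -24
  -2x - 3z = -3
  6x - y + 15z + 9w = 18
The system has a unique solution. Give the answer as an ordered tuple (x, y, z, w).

Form the augmented matrix and row-reduce:
  [  8  -4   30   27  |   40 ]
  [ -4   3  -15  -18  |  -24 ]
  [ -2   0   -3    0  |   -3 ]
  [  6  -1   15    9  |   18 ]
r1 ← 1/8·r1
  [  1  -1/2  15/4  27/8  |    5 ]
  [ -4     3   -15   -18  |  -24 ]
  [ -2     0    -3     0  |   -3 ]
  [  6    -1    15     9  |   18 ]
r2 ← r2 + 4·r1
  [  1  -1/2  15/4  27/8  |   5 ]
  [  0     1     0  -9/2  |  -4 ]
  [ -2     0    -3     0  |  -3 ]
  [  6    -1    15     9  |  18 ]
r3 ← r3 + 2·r1
  [ 1  -1/2  15/4  27/8  |   5 ]
  [ 0     1     0  -9/2  |  -4 ]
  [ 0    -1   9/2  27/4  |   7 ]
  [ 6    -1    15     9  |  18 ]
r4 ← r4 − 6·r1
  [ 1  -1/2   15/4   27/8  |    5 ]
  [ 0     1      0   -9/2  |   -4 ]
  [ 0    -1    9/2   27/4  |    7 ]
  [ 0     2  -15/2  -45/4  |  -12 ]
r3 ← r3 + r2
  [ 1  -1/2   15/4   27/8  |    5 ]
  [ 0     1      0   -9/2  |   -4 ]
  [ 0     0    9/2    9/4  |    3 ]
  [ 0     2  -15/2  -45/4  |  -12 ]
r4 ← r4 − 2·r2
  [ 1  -1/2   15/4  27/8  |   5 ]
  [ 0     1      0  -9/2  |  -4 ]
  [ 0     0    9/2   9/4  |   3 ]
  [ 0     0  -15/2  -9/4  |  -4 ]
r3 ← 2/9·r3
  [ 1  -1/2   15/4  27/8  |    5 ]
  [ 0     1      0  -9/2  |   -4 ]
  [ 0     0      1   1/2  |  2/3 ]
  [ 0     0  -15/2  -9/4  |   -4 ]
r4 ← r4 + 15/2·r3
  [ 1  -1/2  15/4  27/8  |    5 ]
  [ 0     1     0  -9/2  |   -4 ]
  [ 0     0     1   1/2  |  2/3 ]
  [ 0     0     0   3/2  |    1 ]
r4 ← 2/3·r4
  [ 1  -1/2  15/4  27/8  |    5 ]
  [ 0     1     0  -9/2  |   -4 ]
  [ 0     0     1   1/2  |  2/3 ]
  [ 0     0     0     1  |  2/3 ]
r3 ← r3 − 1/2·r4
  [ 1  -1/2  15/4  27/8  |    5 ]
  [ 0     1     0  -9/2  |   -4 ]
  [ 0     0     1     0  |  1/3 ]
  [ 0     0     0     1  |  2/3 ]
r2 ← r2 + 9/2·r4
  [ 1  -1/2  15/4  27/8  |    5 ]
  [ 0     1     0     0  |   -1 ]
  [ 0     0     1     0  |  1/3 ]
  [ 0     0     0     1  |  2/3 ]
r1 ← r1 − 27/8·r4
  [ 1  -1/2  15/4  0  |  11/4 ]
  [ 0     1     0  0  |    -1 ]
  [ 0     0     1  0  |   1/3 ]
  [ 0     0     0  1  |   2/3 ]
r1 ← r1 − 15/4·r3
  [ 1  -1/2  0  0  |  3/2 ]
  [ 0     1  0  0  |   -1 ]
  [ 0     0  1  0  |  1/3 ]
  [ 0     0  0  1  |  2/3 ]
r1 ← r1 + 1/2·r2
  [ 1  0  0  0  |    1 ]
  [ 0  1  0  0  |   -1 ]
  [ 0  0  1  0  |  1/3 ]
  [ 0  0  0  1  |  2/3 ]
Reading off the last column: x = 1, y = -1, z = 1/3, w = 2/3.

(1, -1, 1/3, 2/3)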